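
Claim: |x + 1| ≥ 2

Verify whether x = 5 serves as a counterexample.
Substitute x = 5 into the relation:
x = 5: LHS = |5 + 1| = |6| = 6; 6 ≥ 2 — holds

The claim holds here, so x = 5 is not a counterexample. (A counterexample exists elsewhere, e.g. x = 0.)

Answer: No, x = 5 is not a counterexample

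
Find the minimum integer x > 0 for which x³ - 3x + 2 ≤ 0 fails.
Testing positive integers:
x = 1: LHS = 1³ - 3·1 + 2 = 0; 0 ≤ 0 — holds
x = 2: LHS = 2³ - 3·2 + 2 = 4; 4 ≤ 0 — FAILS  ← smallest positive counterexample

Answer: x = 2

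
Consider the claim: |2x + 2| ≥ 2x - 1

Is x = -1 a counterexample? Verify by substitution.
Substitute x = -1 into the relation:
x = -1: LHS = |2·(-1) + 2| = |0| = 0, RHS = 2·(-1) - 1 = -3; 0 ≥ -3 — holds

The relation holds at x = -1, so it is not a counterexample.

Answer: No, x = -1 is not a counterexample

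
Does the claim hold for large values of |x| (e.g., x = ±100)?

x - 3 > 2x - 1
x = 100: LHS = 100 - 3 = 97, RHS = 2·100 - 1 = 199; 97 > 199 — FAILS
x = -100: LHS = (-100) - 3 = -103, RHS = 2·(-100) - 1 = -201; -103 > -201 — holds

Answer: Partially: fails for x = 100, holds for x = -100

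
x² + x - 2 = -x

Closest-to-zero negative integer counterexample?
Testing negative integers from -1 downward:
x = -1: LHS = (-1)² + (-1) - 2 = -2, RHS = -(-1) = 1; -2 = 1 — FAILS  ← closest negative counterexample to 0

Answer: x = -1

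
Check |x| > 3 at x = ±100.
x = 100: LHS = |100| = 100; 100 > 3 — holds
x = -100: LHS = |-100| = 100; 100 > 3 — holds

Answer: Yes, holds for both x = 100 and x = -100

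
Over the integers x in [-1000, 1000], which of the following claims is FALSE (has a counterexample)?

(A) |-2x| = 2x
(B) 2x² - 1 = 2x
(A) x = -1: LHS = |-2·(-1)| = |2| = 2, RHS = 2·(-1) = -2; 2 = -2 — FAILS
(B) x = 0: LHS = 2·0² - 1 = -1, RHS = 2·0 = 0; -1 = 0 — FAILS

Answer: Both A and B are false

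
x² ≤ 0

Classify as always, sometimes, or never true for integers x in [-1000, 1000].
Holds at x = 0: LHS = 0² = 0; 0 ≤ 0 — holds
Fails at x = 1: LHS = 1² = 1; 1 ≤ 0 — FAILS
It is satisfied by some integers in the range but not all.

Answer: Sometimes true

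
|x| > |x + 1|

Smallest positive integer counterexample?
Testing positive integers:
x = 1: LHS = |1| = 1, RHS = |1 + 1| = |2| = 2; 1 > 2 — FAILS  ← smallest positive counterexample

Answer: x = 1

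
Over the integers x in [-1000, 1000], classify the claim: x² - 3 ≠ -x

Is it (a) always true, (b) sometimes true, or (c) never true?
Track d = LHS − RHS over the integers in [-1000, 1000]. Equality would need d = 0, but d changes sign only between consecutive integers, jumping over 0:
x = -3: LHS = (-3)² - 3 = 6, RHS = -(-3) = 3; 6 ≠ 3 — holds  (d = 3)
x = -2: LHS = (-2)² - 3 = 1, RHS = -(-2) = 2; 1 ≠ 2 — holds  (d = -1)
x = 1: LHS = 1² - 3 = -2; -2 ≠ -1 — holds  (d = -1)
x = 2: LHS = 2² - 3 = 1; 1 ≠ -2 — holds  (d = 3)
Away from these crossings d keeps a constant sign, and checking every integer in [-1000, 1000] confirms d ≠ 0 throughout. Hence the two sides are never equal, so the relation holds for every integer in [-1000, 1000].

No counterexample exists.

Answer: Always true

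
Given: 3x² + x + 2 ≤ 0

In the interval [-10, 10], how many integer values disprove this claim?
Counterexamples in [-10, 10]: {-10, -9, -8, -7, -6, -5, -4, -3, -2, -1, 0, 1, 2, 3, 4, 5, 6, 7, 8, 9, 10}.

Counting them gives 21 values.

Answer: 21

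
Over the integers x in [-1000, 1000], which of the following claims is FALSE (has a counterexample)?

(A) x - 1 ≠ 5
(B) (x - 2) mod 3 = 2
(A) x = 6: LHS = 6 - 1 = 5; 5 ≠ 5 — FAILS
(B) x = 0: LHS = (0 - 2) mod 3 = (-2) mod 3 = 1; 1 = 2 — FAILS

Answer: Both A and B are false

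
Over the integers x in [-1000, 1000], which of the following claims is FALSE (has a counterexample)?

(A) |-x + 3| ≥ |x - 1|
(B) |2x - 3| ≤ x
(A) x = 3: LHS = |-3 + 3| = |0| = 0, RHS = |3 - 1| = |2| = 2; 0 ≥ 2 — FAILS
(B) x = 0: LHS = |2·0 - 3| = |-3| = 3; 3 ≤ 0 — FAILS

Answer: Both A and B are false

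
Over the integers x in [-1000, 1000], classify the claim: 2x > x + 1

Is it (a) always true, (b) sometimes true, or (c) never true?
Holds at x = 2: LHS = 2·2 = 4, RHS = 2 + 1 = 3; 4 > 3 — holds
Fails at x = 0: LHS = 2·0 = 0, RHS = 0 + 1 = 1; 0 > 1 — FAILS
It is satisfied by some integers in the range but not all.

Answer: Sometimes true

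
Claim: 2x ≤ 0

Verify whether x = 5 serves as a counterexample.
Substitute x = 5 into the relation:
x = 5: LHS = 2·5 = 10; 10 ≤ 0 — FAILS

Since the claim fails at x = 5, this value is a counterexample.

Answer: Yes, x = 5 is a counterexample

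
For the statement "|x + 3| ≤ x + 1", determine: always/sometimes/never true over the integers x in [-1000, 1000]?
Over all integers in [-1000, 1000], LHS − RHS is smallest at x = 0, where it equals 2:
x = 0: LHS = |0 + 3| = |3| = 3, RHS = 0 + 1 = 1; 3 ≤ 1 — FAILS
At the ends of the range:
x = -1000: LHS = |(-1000) + 3| = |-997| = 997, RHS = (-1000) + 1 = -999; 997 ≤ -999 — FAILS
x = 1000: LHS = |1000 + 3| = |1003| = 1003, RHS = 1000 + 1 = 1001; 1003 ≤ 1001 — FAILS
Hence LHS − RHS is never zero or negative, i.e. LHS > RHS throughout, so the claimed relation (≤) fails for every integer in [-1000, 1000].

No integer in the range satisfies it.

Answer: Never true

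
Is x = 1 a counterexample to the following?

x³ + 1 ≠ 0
Substitute x = 1 into the relation:
x = 1: LHS = 1³ + 1 = 2; 2 ≠ 0 — holds

The claim holds here, so x = 1 is not a counterexample. (A counterexample exists elsewhere, e.g. x = -1.)

Answer: No, x = 1 is not a counterexample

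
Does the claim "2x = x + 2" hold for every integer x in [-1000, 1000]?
The claim fails at x = 0:
x = 0: LHS = 2·0 = 0, RHS = 0 + 2 = 2; 0 = 2 — FAILS

Because a single integer refutes it, the statement is false.

Answer: False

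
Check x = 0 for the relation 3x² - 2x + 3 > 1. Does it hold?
x = 0: LHS = 3·0² - 2·0 + 3 = 3; 3 > 1 — holds

The relation is satisfied at x = 0.

Answer: Yes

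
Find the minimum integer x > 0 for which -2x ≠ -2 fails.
Testing positive integers:
x = 1: LHS = -2·1 = -2; -2 ≠ -2 — FAILS  ← smallest positive counterexample

Answer: x = 1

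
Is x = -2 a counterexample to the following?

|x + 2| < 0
Substitute x = -2 into the relation:
x = -2: LHS = |(-2) + 2| = |0| = 0; 0 < 0 — FAILS

Since the claim fails at x = -2, this value is a counterexample.

Answer: Yes, x = -2 is a counterexample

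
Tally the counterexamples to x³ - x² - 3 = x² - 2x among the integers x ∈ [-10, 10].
Counterexamples in [-10, 10]: {-10, -9, -8, -7, -6, -5, -4, -3, -2, -1, 0, 1, 2, 3, 4, 5, 6, 7, 8, 9, 10}.

Counting them gives 21 values.

Answer: 21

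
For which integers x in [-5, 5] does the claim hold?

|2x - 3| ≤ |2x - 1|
Holds for: {1, 2, 3, 4, 5}
Fails for: {-5, -4, -3, -2, -1, 0}

Answer: {1, 2, 3, 4, 5}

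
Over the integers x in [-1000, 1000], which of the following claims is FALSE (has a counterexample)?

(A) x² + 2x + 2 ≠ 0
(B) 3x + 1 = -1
(A) Over all integers in [-1000, 1000], LHS − RHS is always positive; it is smallest at x = -1, where it equals 1:
x = -1: LHS = (-1)² + 2·(-1) + 2 = 1; 1 ≠ 0 — holds
At the ends of the range:
x = -1000: LHS = (-1000)² + 2·(-1000) + 2 = 998002; 998002 ≠ 0 — holds
x = 1000: LHS = 1000² + 2·1000 + 2 = 1002002; 1002002 ≠ 0 — holds
Hence LHS − RHS is never 0, i.e. the two sides are never equal, so the relation holds for every integer in [-1000, 1000].

(B) x = 0: LHS = 3·0 + 1 = 1; 1 = -1 — FAILS

Only (B) has a counterexample.

Answer: B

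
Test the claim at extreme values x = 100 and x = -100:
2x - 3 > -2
x = 100: LHS = 2·100 - 3 = 197; 197 > -2 — holds
x = -100: LHS = 2·(-100) - 3 = -203; -203 > -2 — FAILS

Answer: Partially: holds for x = 100, fails for x = -100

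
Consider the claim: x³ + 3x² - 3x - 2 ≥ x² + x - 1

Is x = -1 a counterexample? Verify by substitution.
Substitute x = -1 into the relation:
x = -1: LHS = (-1)³ + 3·(-1)² - 3·(-1) - 2 = 3, RHS = (-1)² + (-1) - 1 = -1; 3 ≥ -1 — holds

The claim holds here, so x = -1 is not a counterexample. (A counterexample exists elsewhere, e.g. x = 0.)

Answer: No, x = -1 is not a counterexample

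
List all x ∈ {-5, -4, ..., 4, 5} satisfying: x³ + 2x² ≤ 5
Holds for: {-5, -4, -3, -2, -1, 0, 1}
Fails for: {2, 3, 4, 5}

Answer: {-5, -4, -3, -2, -1, 0, 1}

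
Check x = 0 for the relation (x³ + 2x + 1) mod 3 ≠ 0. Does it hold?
x = 0: LHS = (0³ + 2·0 + 1) mod 3 = 1 mod 3 = 1; 1 ≠ 0 — holds

The relation is satisfied at x = 0.

Answer: Yes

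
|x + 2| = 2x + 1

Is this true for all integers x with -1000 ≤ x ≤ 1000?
The claim fails at x = 0:
x = 0: LHS = |0 + 2| = |2| = 2, RHS = 2·0 + 1 = 1; 2 = 1 — FAILS

Because a single integer refutes it, the statement is false.

Answer: False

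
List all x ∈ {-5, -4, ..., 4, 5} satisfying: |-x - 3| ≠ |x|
Track d = LHS − RHS over the integers in [-5, 5]. Equality would need d = 0, but d changes sign only between consecutive integers, jumping over 0:
x = -2: LHS = |-(-2) - 3| = |-1| = 1, RHS = |-2| = 2; 1 ≠ 2 — holds  (d = -1)
x = -1: LHS = |-(-1) - 3| = |-2| = 2, RHS = |-1| = 1; 2 ≠ 1 — holds  (d = 1)
Away from these crossings d keeps a constant sign, and checking every integer in [-5, 5] confirms d ≠ 0 throughout. Hence the two sides are never equal, so the relation holds for every integer in [-5, 5].

Answer: All integers in [-5, 5]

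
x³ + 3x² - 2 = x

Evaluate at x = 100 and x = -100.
x = 100: LHS = 100³ + 3·100² - 2 = 1029998; 1029998 = 100 — FAILS
x = -100: LHS = (-100)³ + 3·(-100)² - 2 = -970002; -970002 = -100 — FAILS

Answer: No, fails for both x = 100 and x = -100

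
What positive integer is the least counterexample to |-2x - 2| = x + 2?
Testing positive integers:
x = 1: LHS = |-2·1 - 2| = |-4| = 4, RHS = 1 + 2 = 3; 4 = 3 — FAILS  ← smallest positive counterexample

Answer: x = 1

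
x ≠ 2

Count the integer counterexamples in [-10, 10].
Counterexamples in [-10, 10]: {2}.

Counting them gives 1 values.

Answer: 1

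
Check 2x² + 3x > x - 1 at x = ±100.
x = 100: LHS = 2·100² + 3·100 = 20300, RHS = 100 - 1 = 99; 20300 > 99 — holds
x = -100: LHS = 2·(-100)² + 3·(-100) = 19700, RHS = (-100) - 1 = -101; 19700 > -101 — holds

Answer: Yes, holds for both x = 100 and x = -100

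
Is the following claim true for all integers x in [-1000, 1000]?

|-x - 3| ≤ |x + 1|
The claim fails at x = 0:
x = 0: LHS = |-0 - 3| = |-3| = 3, RHS = |0 + 1| = |1| = 1; 3 ≤ 1 — FAILS

Because a single integer refutes it, the statement is false.

Answer: False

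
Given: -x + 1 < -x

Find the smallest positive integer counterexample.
Testing positive integers:
x = 1: LHS = -1 + 1 = 0; 0 < -1 — FAILS  ← smallest positive counterexample

Answer: x = 1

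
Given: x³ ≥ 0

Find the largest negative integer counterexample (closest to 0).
Testing negative integers from -1 downward:
x = -1: LHS = (-1)³ = -1; -1 ≥ 0 — FAILS  ← closest negative counterexample to 0

Answer: x = -1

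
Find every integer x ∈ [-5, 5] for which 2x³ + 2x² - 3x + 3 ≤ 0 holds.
Holds for: {-5, -4, -3}
Fails for: {-2, -1, 0, 1, 2, 3, 4, 5}

Answer: {-5, -4, -3}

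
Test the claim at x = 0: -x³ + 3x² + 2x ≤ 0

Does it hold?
x = 0: LHS = -0³ + 3·0² + 2·0 = 0; 0 ≤ 0 — holds

The relation is satisfied at x = 0.

Answer: Yes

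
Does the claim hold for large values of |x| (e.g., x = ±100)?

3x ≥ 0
x = 100: LHS = 3·100 = 300; 300 ≥ 0 — holds
x = -100: LHS = 3·(-100) = -300; -300 ≥ 0 — FAILS

Answer: Partially: holds for x = 100, fails for x = -100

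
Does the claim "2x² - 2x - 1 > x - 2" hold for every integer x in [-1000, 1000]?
The claim fails at x = 1:
x = 1: LHS = 2·1² - 2·1 - 1 = -1, RHS = 1 - 2 = -1; -1 > -1 — FAILS

Because a single integer refutes it, the statement is false.

Answer: False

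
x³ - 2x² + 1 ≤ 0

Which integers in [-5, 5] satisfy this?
Holds for: {-5, -4, -3, -2, -1, 1}
Fails for: {0, 2, 3, 4, 5}

Answer: {-5, -4, -3, -2, -1, 1}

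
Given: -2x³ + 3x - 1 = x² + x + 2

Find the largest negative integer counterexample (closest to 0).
Testing negative integers from -1 downward:
x = -1: LHS = -2·(-1)³ + 3·(-1) - 1 = -2, RHS = (-1)² + (-1) + 2 = 2; -2 = 2 — FAILS  ← closest negative counterexample to 0

Answer: x = -1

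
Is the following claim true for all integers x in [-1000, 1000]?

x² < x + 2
The claim fails at x = -1:
x = -1: LHS = (-1)² = 1, RHS = (-1) + 2 = 1; 1 < 1 — FAILS

Because a single integer refutes it, the statement is false.

Answer: False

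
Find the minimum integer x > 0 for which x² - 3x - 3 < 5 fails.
Testing positive integers:
x = 1: LHS = 1² - 3·1 - 3 = -5; -5 < 5 — holds
x = 2: LHS = 2² - 3·2 - 3 = -5; -5 < 5 — holds
x = 3: LHS = 3² - 3·3 - 3 = -3; -3 < 5 — holds
x = 4: LHS = 4² - 3·4 - 3 = 1; 1 < 5 — holds
x = 5: LHS = 5² - 3·5 - 3 = 7; 7 < 5 — FAILS  ← smallest positive counterexample

Answer: x = 5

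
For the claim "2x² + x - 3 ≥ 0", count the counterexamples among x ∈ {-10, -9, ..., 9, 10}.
Counterexamples in [-10, 10]: {-1, 0}.

Counting them gives 2 values.

Answer: 2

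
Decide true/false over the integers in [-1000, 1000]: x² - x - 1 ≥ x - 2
Over all integers in [-1000, 1000], LHS − RHS is smallest at x = 1, where it equals 0:
x = 1: LHS = 1² - 1 - 1 = -1, RHS = 1 - 2 = -1; -1 ≥ -1 — holds
At the ends of the range:
x = -1000: LHS = (-1000)² - (-1000) - 1 = 1000999, RHS = (-1000) - 2 = -1002; 1000999 ≥ -1002 — holds
x = 1000: LHS = 1000² - 1000 - 1 = 998999, RHS = 1000 - 2 = 998; 998999 ≥ 998 — holds
Hence LHS − RHS is never negative, i.e. LHS ≥ RHS throughout, so the relation holds for every integer in [-1000, 1000].

No counterexample exists.

Answer: True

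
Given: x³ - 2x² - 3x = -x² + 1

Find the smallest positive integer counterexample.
Testing positive integers:
x = 1: LHS = 1³ - 2·1² - 3·1 = -4, RHS = -1² + 1 = 0; -4 = 0 — FAILS  ← smallest positive counterexample

Answer: x = 1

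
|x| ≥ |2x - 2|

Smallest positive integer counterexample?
Testing positive integers:
x = 1: LHS = |1| = 1, RHS = |2·1 - 2| = |0| = 0; 1 ≥ 0 — holds
x = 2: LHS = |2| = 2, RHS = |2·2 - 2| = |2| = 2; 2 ≥ 2 — holds
x = 3: LHS = |3| = 3, RHS = |2·3 - 2| = |4| = 4; 3 ≥ 4 — FAILS  ← smallest positive counterexample

Answer: x = 3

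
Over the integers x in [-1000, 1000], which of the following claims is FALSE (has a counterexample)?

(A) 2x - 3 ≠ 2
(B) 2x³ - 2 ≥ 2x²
(A) Track d = LHS − RHS over the integers in [-1000, 1000]. Equality would need d = 0, but d changes sign only between consecutive integers, jumping over 0:
x = 2: LHS = 2·2 - 3 = 1; 1 ≠ 2 — holds  (d = -1)
x = 3: LHS = 2·3 - 3 = 3; 3 ≠ 2 — holds  (d = 1)
Away from these crossings d keeps a constant sign, and checking every integer in [-1000, 1000] confirms d ≠ 0 throughout. Hence the two sides are never equal, so the relation holds for every integer in [-1000, 1000].

(B) x = 0: LHS = 2·0³ - 2 = -2, RHS = 2·0² = 0; -2 ≥ 0 — FAILS

Only (B) has a counterexample.

Answer: B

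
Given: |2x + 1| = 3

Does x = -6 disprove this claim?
Substitute x = -6 into the relation:
x = -6: LHS = |2·(-6) + 1| = |-11| = 11; 11 = 3 — FAILS

Since the claim fails at x = -6, this value is a counterexample.

Answer: Yes, x = -6 is a counterexample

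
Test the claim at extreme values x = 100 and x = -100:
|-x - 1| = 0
x = 100: LHS = |-100 - 1| = |-101| = 101; 101 = 0 — FAILS
x = -100: LHS = |-(-100) - 1| = |99| = 99; 99 = 0 — FAILS

Answer: No, fails for both x = 100 and x = -100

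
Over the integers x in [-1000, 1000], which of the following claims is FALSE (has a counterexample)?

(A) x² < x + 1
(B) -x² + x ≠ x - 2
(A) x = -1: LHS = (-1)² = 1, RHS = (-1) + 1 = 0; 1 < 0 — FAILS

(B) Track d = LHS − RHS over the integers in [-1000, 1000]. Equality would need d = 0, but d changes sign only between consecutive integers, jumping over 0:
x = -2: LHS = -(-2)² + (-2) = -6, RHS = (-2) - 2 = -4; -6 ≠ -4 — holds  (d = -2)
x = -1: LHS = -(-1)² + (-1) = -2, RHS = (-1) - 2 = -3; -2 ≠ -3 — holds  (d = 1)
x = 1: LHS = -1² + 1 = 0, RHS = 1 - 2 = -1; 0 ≠ -1 — holds  (d = 1)
x = 2: LHS = -2² + 2 = -2, RHS = 2 - 2 = 0; -2 ≠ 0 — holds  (d = -2)
Away from these crossings d keeps a constant sign, and checking every integer in [-1000, 1000] confirms d ≠ 0 throughout. Hence the two sides are never equal, so the relation holds for every integer in [-1000, 1000].

Only (A) has a counterexample.

Answer: A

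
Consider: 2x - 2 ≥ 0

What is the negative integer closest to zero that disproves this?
Testing negative integers from -1 downward:
x = -1: LHS = 2·(-1) - 2 = -4; -4 ≥ 0 — FAILS  ← closest negative counterexample to 0

Answer: x = -1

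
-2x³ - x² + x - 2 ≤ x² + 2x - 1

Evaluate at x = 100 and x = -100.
x = 100: LHS = -2·100³ - 100² + 100 - 2 = -2009902, RHS = 100² + 2·100 - 1 = 10199; -2009902 ≤ 10199 — holds
x = -100: LHS = -2·(-100)³ - (-100)² + (-100) - 2 = 1989898, RHS = (-100)² + 2·(-100) - 1 = 9799; 1989898 ≤ 9799 — FAILS

Answer: Partially: holds for x = 100, fails for x = -100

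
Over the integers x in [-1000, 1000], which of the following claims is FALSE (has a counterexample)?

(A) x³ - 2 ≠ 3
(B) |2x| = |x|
(A) Track d = LHS − RHS over the integers in [-1000, 1000]. Equality would need d = 0, but d changes sign only between consecutive integers, jumping over 0:
x = 1: LHS = 1³ - 2 = -1; -1 ≠ 3 — holds  (d = -4)
x = 2: LHS = 2³ - 2 = 6; 6 ≠ 3 — holds  (d = 3)
Away from these crossings d keeps a constant sign, and checking every integer in [-1000, 1000] confirms d ≠ 0 throughout. Hence the two sides are never equal, so the relation holds for every integer in [-1000, 1000].

(B) x = 1: LHS = |2·1| = |2| = 2, RHS = |1| = 1; 2 = 1 — FAILS

Only (B) has a counterexample.

Answer: B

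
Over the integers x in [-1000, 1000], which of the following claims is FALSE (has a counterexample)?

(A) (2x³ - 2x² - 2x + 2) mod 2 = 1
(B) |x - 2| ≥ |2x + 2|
(A) x = 0: LHS = (2·0³ - 2·0² - 2·0 + 2) mod 2 = 2 mod 2 = 0; 0 = 1 — FAILS
(B) x = 1: LHS = |1 - 2| = |-1| = 1, RHS = |2·1 + 2| = |4| = 4; 1 ≥ 4 — FAILS

Answer: Both A and B are false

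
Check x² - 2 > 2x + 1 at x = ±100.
x = 100: LHS = 100² - 2 = 9998, RHS = 2·100 + 1 = 201; 9998 > 201 — holds
x = -100: LHS = (-100)² - 2 = 9998, RHS = 2·(-100) + 1 = -199; 9998 > -199 — holds

Answer: Yes, holds for both x = 100 and x = -100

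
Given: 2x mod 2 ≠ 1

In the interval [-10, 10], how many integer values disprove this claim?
For a polynomial with integer coefficients, its value mod 2 depends only on x mod 2, so it suffices to check one representative of each residue class, x = 0, 1:
x = 0: LHS = (2·0) mod 2 = 0 mod 2 = 0; 0 ≠ 1 — holds
x = 1: LHS = (2·1) mod 2 = 2 mod 2 = 0; 0 ≠ 1 — holds
The relation holds in every residue class, so the relation holds for every integer in [-10, 10].

No counterexample appears in that range.

Answer: 0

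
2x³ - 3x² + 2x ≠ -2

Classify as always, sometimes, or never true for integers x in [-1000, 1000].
Track d = LHS − RHS over the integers in [-1000, 1000]. Equality would need d = 0, but d changes sign only between consecutive integers, jumping over 0:
x = -1: LHS = 2·(-1)³ - 3·(-1)² + 2·(-1) = -7; -7 ≠ -2 — holds  (d = -5)
x = 0: LHS = 2·0³ - 3·0² + 2·0 = 0; 0 ≠ -2 — holds  (d = 2)
Away from these crossings d keeps a constant sign, and checking every integer in [-1000, 1000] confirms d ≠ 0 throughout. Hence the two sides are never equal, so the relation holds for every integer in [-1000, 1000].

No counterexample exists.

Answer: Always true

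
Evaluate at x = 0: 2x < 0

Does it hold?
x = 0: LHS = 2·0 = 0; 0 < 0 — FAILS

The relation fails at x = 0, so x = 0 is a counterexample.

Answer: No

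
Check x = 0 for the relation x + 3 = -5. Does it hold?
x = 0: LHS = 0 + 3 = 3; 3 = -5 — FAILS

The relation fails at x = 0, so x = 0 is a counterexample.

Answer: No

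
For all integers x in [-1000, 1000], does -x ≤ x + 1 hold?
The claim fails at x = -1:
x = -1: LHS = -(-1) = 1, RHS = (-1) + 1 = 0; 1 ≤ 0 — FAILS

Because a single integer refutes it, the statement is false.

Answer: False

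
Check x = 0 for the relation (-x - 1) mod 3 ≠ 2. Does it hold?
x = 0: LHS = (-0 - 1) mod 3 = (-1) mod 3 = 2; 2 ≠ 2 — FAILS

The relation fails at x = 0, so x = 0 is a counterexample.

Answer: No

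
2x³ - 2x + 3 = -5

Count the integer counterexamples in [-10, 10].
Counterexamples in [-10, 10]: {-10, -9, -8, -7, -6, -5, -4, -3, -2, -1, 0, 1, 2, 3, 4, 5, 6, 7, 8, 9, 10}.

Counting them gives 21 values.

Answer: 21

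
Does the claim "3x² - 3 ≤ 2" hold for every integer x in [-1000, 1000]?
The claim fails at x = 2:
x = 2: LHS = 3·2² - 3 = 9; 9 ≤ 2 — FAILS

Because a single integer refutes it, the statement is false.

Answer: False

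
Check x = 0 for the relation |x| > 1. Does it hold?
x = 0: LHS = |0| = 0; 0 > 1 — FAILS

The relation fails at x = 0, so x = 0 is a counterexample.

Answer: No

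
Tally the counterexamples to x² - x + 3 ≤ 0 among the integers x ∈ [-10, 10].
Counterexamples in [-10, 10]: {-10, -9, -8, -7, -6, -5, -4, -3, -2, -1, 0, 1, 2, 3, 4, 5, 6, 7, 8, 9, 10}.

Counting them gives 21 values.

Answer: 21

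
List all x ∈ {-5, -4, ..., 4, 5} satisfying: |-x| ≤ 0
Holds for: {0}
Fails for: {-5, -4, -3, -2, -1, 1, 2, 3, 4, 5}

Answer: {0}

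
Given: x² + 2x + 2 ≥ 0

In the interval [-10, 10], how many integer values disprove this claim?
Over all integers in [-10, 10], LHS − RHS is smallest at x = -1, where it equals 1:
x = -1: LHS = (-1)² + 2·(-1) + 2 = 1; 1 ≥ 0 — holds
At the ends of the range:
x = -10: LHS = (-10)² + 2·(-10) + 2 = 82; 82 ≥ 0 — holds
x = 10: LHS = 10² + 2·10 + 2 = 122; 122 ≥ 0 — holds
Hence LHS − RHS is never negative, i.e. LHS ≥ RHS throughout, so the relation holds for every integer in [-10, 10].

No counterexample appears in that range.

Answer: 0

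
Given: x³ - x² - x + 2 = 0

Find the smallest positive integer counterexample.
Testing positive integers:
x = 1: LHS = 1³ - 1² - 1 + 2 = 1; 1 = 0 — FAILS  ← smallest positive counterexample

Answer: x = 1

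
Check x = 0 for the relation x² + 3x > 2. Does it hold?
x = 0: LHS = 0² + 3·0 = 0; 0 > 2 — FAILS

The relation fails at x = 0, so x = 0 is a counterexample.

Answer: No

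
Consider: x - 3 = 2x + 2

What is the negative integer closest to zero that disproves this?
Testing negative integers from -1 downward:
x = -1: LHS = (-1) - 3 = -4, RHS = 2·(-1) + 2 = 0; -4 = 0 — FAILS  ← closest negative counterexample to 0

Answer: x = -1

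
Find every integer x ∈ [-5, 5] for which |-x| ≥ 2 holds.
Holds for: {-5, -4, -3, -2, 2, 3, 4, 5}
Fails for: {-1, 0, 1}

Answer: {-5, -4, -3, -2, 2, 3, 4, 5}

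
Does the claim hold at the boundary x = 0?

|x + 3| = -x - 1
x = 0: LHS = |0 + 3| = |3| = 3, RHS = -0 - 1 = -1; 3 = -1 — FAILS

The relation fails at x = 0, so x = 0 is a counterexample.

Answer: No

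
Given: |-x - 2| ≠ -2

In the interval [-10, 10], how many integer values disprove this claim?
An absolute value is never negative, so the left side is ≥ 0 for every x, while the right side is -2. Tightest case in [-10, 10] is x = -2:
x = -2: LHS = |-(-2) - 2| = |0| = 0; 0 ≠ -2 — holds
Hence LHS − RHS is never 0, i.e. the two sides are never equal, so the relation holds for every integer in [-10, 10].

No counterexample appears in that range.

Answer: 0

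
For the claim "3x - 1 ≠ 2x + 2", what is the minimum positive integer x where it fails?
Testing positive integers:
x = 1: LHS = 3·1 - 1 = 2, RHS = 2·1 + 2 = 4; 2 ≠ 4 — holds
x = 2: LHS = 3·2 - 1 = 5, RHS = 2·2 + 2 = 6; 5 ≠ 6 — holds
x = 3: LHS = 3·3 - 1 = 8, RHS = 2·3 + 2 = 8; 8 ≠ 8 — FAILS  ← smallest positive counterexample

Answer: x = 3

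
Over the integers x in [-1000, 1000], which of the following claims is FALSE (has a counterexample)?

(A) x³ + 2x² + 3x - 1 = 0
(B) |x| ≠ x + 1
(A) x = 0: LHS = 0³ + 2·0² + 3·0 - 1 = -1; -1 = 0 — FAILS

(B) Track d = LHS − RHS over the integers in [-1000, 1000]. Equality would need d = 0, but d changes sign only between consecutive integers, jumping over 0:
x = -1: LHS = |-1| = 1, RHS = (-1) + 1 = 0; 1 ≠ 0 — holds  (d = 1)
x = 0: LHS = |0| = 0, RHS = 0 + 1 = 1; 0 ≠ 1 — holds  (d = -1)
Away from these crossings d keeps a constant sign, and checking every integer in [-1000, 1000] confirms d ≠ 0 throughout. Hence the two sides are never equal, so the relation holds for every integer in [-1000, 1000].

Only (A) has a counterexample.

Answer: A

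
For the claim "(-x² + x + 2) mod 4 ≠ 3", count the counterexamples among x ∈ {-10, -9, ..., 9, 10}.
For a polynomial with integer coefficients, its value mod 4 depends only on x mod 4, so it suffices to check one representative of each residue class, x = 0, 1, 2, 3:
x = 0: LHS = (-0² + 0 + 2) mod 4 = 2 mod 4 = 2; 2 ≠ 3 — holds
x = 1: LHS = (-1² + 1 + 2) mod 4 = 2 mod 4 = 2; 2 ≠ 3 — holds
x = 2: LHS = (-2² + 2 + 2) mod 4 = 0 mod 4 = 0; 0 ≠ 3 — holds
x = 3: LHS = (-3² + 3 + 2) mod 4 = (-4) mod 4 = 0; 0 ≠ 3 — holds
The relation holds in every residue class, so the relation holds for every integer in [-10, 10].

No counterexample appears in that range.

Answer: 0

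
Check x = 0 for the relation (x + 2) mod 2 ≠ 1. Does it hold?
x = 0: LHS = (0 + 2) mod 2 = 2 mod 2 = 0; 0 ≠ 1 — holds

The relation is satisfied at x = 0.

Answer: Yes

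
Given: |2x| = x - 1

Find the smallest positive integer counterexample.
Testing positive integers:
x = 1: LHS = |2·1| = |2| = 2, RHS = 1 - 1 = 0; 2 = 0 — FAILS  ← smallest positive counterexample

Answer: x = 1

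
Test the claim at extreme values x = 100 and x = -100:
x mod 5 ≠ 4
x = 100: LHS = 100 mod 5 = 0; 0 ≠ 4 — holds
x = -100: LHS = (-100) mod 5 = 0; 0 ≠ 4 — holds

Answer: Yes, holds for both x = 100 and x = -100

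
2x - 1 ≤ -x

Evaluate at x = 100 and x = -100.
x = 100: LHS = 2·100 - 1 = 199; 199 ≤ -100 — FAILS
x = -100: LHS = 2·(-100) - 1 = -201, RHS = -(-100) = 100; -201 ≤ 100 — holds

Answer: Partially: fails for x = 100, holds for x = -100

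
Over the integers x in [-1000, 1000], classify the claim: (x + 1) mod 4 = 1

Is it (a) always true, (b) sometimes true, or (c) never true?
Holds at x = 0: LHS = (0 + 1) mod 4 = 1 mod 4 = 1; 1 = 1 — holds
Fails at x = 1: LHS = (1 + 1) mod 4 = 2 mod 4 = 2; 2 = 1 — FAILS
It is satisfied by some integers in the range but not all.

Answer: Sometimes true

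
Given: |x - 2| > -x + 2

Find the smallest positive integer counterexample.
Testing positive integers:
x = 1: LHS = |1 - 2| = |-1| = 1, RHS = -1 + 2 = 1; 1 > 1 — FAILS  ← smallest positive counterexample

Answer: x = 1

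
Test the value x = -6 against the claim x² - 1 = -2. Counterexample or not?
Substitute x = -6 into the relation:
x = -6: LHS = (-6)² - 1 = 35; 35 = -2 — FAILS

Since the claim fails at x = -6, this value is a counterexample.

Answer: Yes, x = -6 is a counterexample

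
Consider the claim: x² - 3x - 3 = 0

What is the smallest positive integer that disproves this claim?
Testing positive integers:
x = 1: LHS = 1² - 3·1 - 3 = -5; -5 = 0 — FAILS  ← smallest positive counterexample

Answer: x = 1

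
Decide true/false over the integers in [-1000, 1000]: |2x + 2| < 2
The claim fails at x = 0:
x = 0: LHS = |2·0 + 2| = |2| = 2; 2 < 2 — FAILS

Because a single integer refutes it, the statement is false.

Answer: False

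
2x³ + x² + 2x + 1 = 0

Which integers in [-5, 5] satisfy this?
Track d = LHS − RHS over the integers in [-5, 5]. Equality would need d = 0, but d changes sign only between consecutive integers, jumping over 0:
x = -1: LHS = 2·(-1)³ + (-1)² + 2·(-1) + 1 = -2; -2 = 0 — FAILS  (d = -2)
x = 0: LHS = 2·0³ + 0² + 2·0 + 1 = 1; 1 = 0 — FAILS  (d = 1)
Away from these crossings d keeps a constant sign, and checking every integer in [-5, 5] confirms d ≠ 0 throughout. Hence the two sides are never equal, so the claimed relation (=) fails for every integer in [-5, 5].

Answer: None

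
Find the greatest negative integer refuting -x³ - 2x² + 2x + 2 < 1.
Testing negative integers from -1 downward:
x = -1: LHS = -(-1)³ - 2·(-1)² + 2·(-1) + 2 = -1; -1 < 1 — holds
x = -2: LHS = -(-2)³ - 2·(-2)² + 2·(-2) + 2 = -2; -2 < 1 — holds
x = -3: LHS = -(-3)³ - 2·(-3)² + 2·(-3) + 2 = 5; 5 < 1 — FAILS  ← closest negative counterexample to 0

Answer: x = -3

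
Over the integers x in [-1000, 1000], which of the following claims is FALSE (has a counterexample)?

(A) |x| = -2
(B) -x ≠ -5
(A) x = 0: LHS = |0| = 0; 0 = -2 — FAILS
(B) x = 5: -5 ≠ -5 — FAILS

Answer: Both A and B are false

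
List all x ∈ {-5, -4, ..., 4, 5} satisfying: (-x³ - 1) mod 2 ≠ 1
Holds for: {-5, -3, -1, 1, 3, 5}
Fails for: {-4, -2, 0, 2, 4}

Answer: {-5, -3, -1, 1, 3, 5}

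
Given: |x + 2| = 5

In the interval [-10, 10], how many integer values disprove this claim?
Counterexamples in [-10, 10]: {-10, -9, -8, -6, -5, -4, -3, -2, -1, 0, 1, 2, 4, 5, 6, 7, 8, 9, 10}.

Counting them gives 19 values.

Answer: 19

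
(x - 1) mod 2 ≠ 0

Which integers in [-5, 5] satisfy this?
Holds for: {-4, -2, 0, 2, 4}
Fails for: {-5, -3, -1, 1, 3, 5}

Answer: {-4, -2, 0, 2, 4}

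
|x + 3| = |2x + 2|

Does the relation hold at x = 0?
x = 0: LHS = |0 + 3| = |3| = 3, RHS = |2·0 + 2| = |2| = 2; 3 = 2 — FAILS

The relation fails at x = 0, so x = 0 is a counterexample.

Answer: No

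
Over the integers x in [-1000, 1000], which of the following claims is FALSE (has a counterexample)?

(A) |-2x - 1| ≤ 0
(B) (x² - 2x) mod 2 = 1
(A) x = 0: LHS = |-2·0 - 1| = |-1| = 1; 1 ≤ 0 — FAILS
(B) x = 0: LHS = (0² - 2·0) mod 2 = 0 mod 2 = 0; 0 = 1 — FAILS

Answer: Both A and B are false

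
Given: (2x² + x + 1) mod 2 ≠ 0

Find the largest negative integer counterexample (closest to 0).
Testing negative integers from -1 downward:
x = -1: LHS = (2·(-1)² + (-1) + 1) mod 2 = 2 mod 2 = 0; 0 ≠ 0 — FAILS  ← closest negative counterexample to 0

Answer: x = -1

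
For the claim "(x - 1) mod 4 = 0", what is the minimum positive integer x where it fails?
Testing positive integers:
x = 1: LHS = (1 - 1) mod 4 = 0 mod 4 = 0; 0 = 0 — holds
x = 2: LHS = (2 - 1) mod 4 = 1 mod 4 = 1; 1 = 0 — FAILS  ← smallest positive counterexample

Answer: x = 2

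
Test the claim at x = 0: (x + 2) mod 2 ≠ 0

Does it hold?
x = 0: LHS = (0 + 2) mod 2 = 2 mod 2 = 0; 0 ≠ 0 — FAILS

The relation fails at x = 0, so x = 0 is a counterexample.

Answer: No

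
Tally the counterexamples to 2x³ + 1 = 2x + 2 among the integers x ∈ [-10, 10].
Counterexamples in [-10, 10]: {-10, -9, -8, -7, -6, -5, -4, -3, -2, -1, 0, 1, 2, 3, 4, 5, 6, 7, 8, 9, 10}.

Counting them gives 21 values.

Answer: 21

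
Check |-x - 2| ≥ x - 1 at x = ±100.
x = 100: LHS = |-100 - 2| = |-102| = 102, RHS = 100 - 1 = 99; 102 ≥ 99 — holds
x = -100: LHS = |-(-100) - 2| = |98| = 98, RHS = (-100) - 1 = -101; 98 ≥ -101 — holds

Answer: Yes, holds for both x = 100 and x = -100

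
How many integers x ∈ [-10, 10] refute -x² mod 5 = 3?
Counterexamples in [-10, 10]: {-10, -9, -8, -7, -6, -5, -4, -3, -2, -1, 0, 1, 2, 3, 4, 5, 6, 7, 8, 9, 10}.

Counting them gives 21 values.

Answer: 21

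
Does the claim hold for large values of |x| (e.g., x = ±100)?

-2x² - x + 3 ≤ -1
x = 100: LHS = -2·100² - 100 + 3 = -20097; -20097 ≤ -1 — holds
x = -100: LHS = -2·(-100)² - (-100) + 3 = -19897; -19897 ≤ -1 — holds

Answer: Yes, holds for both x = 100 and x = -100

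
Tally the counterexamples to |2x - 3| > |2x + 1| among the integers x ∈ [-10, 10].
Counterexamples in [-10, 10]: {1, 2, 3, 4, 5, 6, 7, 8, 9, 10}.

Counting them gives 10 values.

Answer: 10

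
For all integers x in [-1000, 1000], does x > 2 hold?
The claim fails at x = 0:
x = 0: 0 > 2 — FAILS

Because a single integer refutes it, the statement is false.

Answer: False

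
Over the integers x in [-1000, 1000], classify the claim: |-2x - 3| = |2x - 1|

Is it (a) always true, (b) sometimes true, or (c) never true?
Track d = LHS − RHS over the integers in [-1000, 1000]. Equality would need d = 0, but d changes sign only between consecutive integers, jumping over 0:
x = -1: LHS = |-2·(-1) - 3| = |-1| = 1, RHS = |2·(-1) - 1| = |-3| = 3; 1 = 3 — FAILS  (d = -2)
x = 0: LHS = |-2·0 - 3| = |-3| = 3, RHS = |2·0 - 1| = |-1| = 1; 3 = 1 — FAILS  (d = 2)
Away from these crossings d keeps a constant sign, and checking every integer in [-1000, 1000] confirms d ≠ 0 throughout. Hence the two sides are never equal, so the claimed relation (=) fails for every integer in [-1000, 1000].

No integer in the range satisfies it.

Answer: Never true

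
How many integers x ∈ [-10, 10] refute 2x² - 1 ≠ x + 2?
Counterexamples in [-10, 10]: {-1}.

Counting them gives 1 values.

Answer: 1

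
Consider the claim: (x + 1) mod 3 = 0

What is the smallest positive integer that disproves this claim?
Testing positive integers:
x = 1: LHS = (1 + 1) mod 3 = 2 mod 3 = 2; 2 = 0 — FAILS  ← smallest positive counterexample

Answer: x = 1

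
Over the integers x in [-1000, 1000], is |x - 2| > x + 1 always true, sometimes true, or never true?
Holds at x = 0: LHS = |0 - 2| = |-2| = 2, RHS = 0 + 1 = 1; 2 > 1 — holds
Fails at x = 1: LHS = |1 - 2| = |-1| = 1, RHS = 1 + 1 = 2; 1 > 2 — FAILS
It is satisfied by some integers in the range but not all.

Answer: Sometimes true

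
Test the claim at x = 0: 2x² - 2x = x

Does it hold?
x = 0: LHS = 2·0² - 2·0 = 0; 0 = 0 — holds

The relation is satisfied at x = 0.

Answer: Yes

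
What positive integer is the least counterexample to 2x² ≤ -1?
Testing positive integers:
x = 1: LHS = 2·1² = 2; 2 ≤ -1 — FAILS  ← smallest positive counterexample

Answer: x = 1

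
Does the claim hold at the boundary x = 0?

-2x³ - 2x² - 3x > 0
x = 0: LHS = -2·0³ - 2·0² - 3·0 = 0; 0 > 0 — FAILS

The relation fails at x = 0, so x = 0 is a counterexample.

Answer: No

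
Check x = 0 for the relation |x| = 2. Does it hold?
x = 0: LHS = |0| = 0; 0 = 2 — FAILS

The relation fails at x = 0, so x = 0 is a counterexample.

Answer: No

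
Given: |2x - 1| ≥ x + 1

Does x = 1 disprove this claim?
Substitute x = 1 into the relation:
x = 1: LHS = |2·1 - 1| = |1| = 1, RHS = 1 + 1 = 2; 1 ≥ 2 — FAILS

Since the claim fails at x = 1, this value is a counterexample.

Answer: Yes, x = 1 is a counterexample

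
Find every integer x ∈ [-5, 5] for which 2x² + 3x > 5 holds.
Holds for: {-5, -4, -3, 2, 3, 4, 5}
Fails for: {-2, -1, 0, 1}

Answer: {-5, -4, -3, 2, 3, 4, 5}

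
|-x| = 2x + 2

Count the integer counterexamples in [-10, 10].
Counterexamples in [-10, 10]: {-10, -9, -8, -7, -6, -5, -4, -3, -2, -1, 0, 1, 2, 3, 4, 5, 6, 7, 8, 9, 10}.

Counting them gives 21 values.

Answer: 21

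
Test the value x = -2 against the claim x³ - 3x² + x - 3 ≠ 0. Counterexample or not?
Substitute x = -2 into the relation:
x = -2: LHS = (-2)³ - 3·(-2)² + (-2) - 3 = -25; -25 ≠ 0 — holds

The claim holds here, so x = -2 is not a counterexample. (A counterexample exists elsewhere, e.g. x = 3.)

Answer: No, x = -2 is not a counterexample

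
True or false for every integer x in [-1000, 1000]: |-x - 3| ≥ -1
An absolute value is never negative, so the left side is ≥ 0 for every x, while the right side is -1. Tightest case in [-1000, 1000] is x = -3:
x = -3: LHS = |-(-3) - 3| = |0| = 0; 0 ≥ -1 — holds
Hence LHS − RHS is never negative, i.e. LHS ≥ RHS throughout, so the relation holds for every integer in [-1000, 1000].

No counterexample exists.

Answer: True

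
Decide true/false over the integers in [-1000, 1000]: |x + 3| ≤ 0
The claim fails at x = 0:
x = 0: LHS = |0 + 3| = |3| = 3; 3 ≤ 0 — FAILS

Because a single integer refutes it, the statement is false.

Answer: False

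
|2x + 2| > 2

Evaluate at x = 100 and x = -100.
x = 100: LHS = |2·100 + 2| = |202| = 202; 202 > 2 — holds
x = -100: LHS = |2·(-100) + 2| = |-198| = 198; 198 > 2 — holds

Answer: Yes, holds for both x = 100 and x = -100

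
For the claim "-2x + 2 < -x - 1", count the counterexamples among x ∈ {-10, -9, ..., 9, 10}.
Counterexamples in [-10, 10]: {-10, -9, -8, -7, -6, -5, -4, -3, -2, -1, 0, 1, 2, 3}.

Counting them gives 14 values.

Answer: 14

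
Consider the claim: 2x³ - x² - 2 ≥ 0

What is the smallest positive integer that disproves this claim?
Testing positive integers:
x = 1: LHS = 2·1³ - 1² - 2 = -1; -1 ≥ 0 — FAILS  ← smallest positive counterexample

Answer: x = 1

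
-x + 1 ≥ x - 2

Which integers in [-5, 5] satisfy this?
Holds for: {-5, -4, -3, -2, -1, 0, 1}
Fails for: {2, 3, 4, 5}

Answer: {-5, -4, -3, -2, -1, 0, 1}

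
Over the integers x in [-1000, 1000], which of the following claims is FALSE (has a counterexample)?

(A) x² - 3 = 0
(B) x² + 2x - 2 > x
(A) x = 0: LHS = 0² - 3 = -3; -3 = 0 — FAILS
(B) x = 0: LHS = 0² + 2·0 - 2 = -2; -2 > 0 — FAILS

Answer: Both A and B are false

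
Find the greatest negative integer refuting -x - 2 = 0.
Testing negative integers from -1 downward:
x = -1: LHS = -(-1) - 2 = -1; -1 = 0 — FAILS  ← closest negative counterexample to 0

Answer: x = -1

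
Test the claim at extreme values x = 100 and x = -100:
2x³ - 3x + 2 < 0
x = 100: LHS = 2·100³ - 3·100 + 2 = 1999702; 1999702 < 0 — FAILS
x = -100: LHS = 2·(-100)³ - 3·(-100) + 2 = -1999698; -1999698 < 0 — holds

Answer: Partially: fails for x = 100, holds for x = -100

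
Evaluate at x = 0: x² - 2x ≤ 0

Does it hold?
x = 0: LHS = 0² - 2·0 = 0; 0 ≤ 0 — holds

The relation is satisfied at x = 0.

Answer: Yes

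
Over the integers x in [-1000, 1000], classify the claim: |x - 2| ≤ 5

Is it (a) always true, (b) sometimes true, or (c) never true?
Holds at x = 0: LHS = |0 - 2| = |-2| = 2; 2 ≤ 5 — holds
Fails at x = -4: LHS = |(-4) - 2| = |-6| = 6; 6 ≤ 5 — FAILS
It is satisfied by some integers in the range but not all.

Answer: Sometimes true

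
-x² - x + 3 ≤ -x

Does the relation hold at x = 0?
x = 0: LHS = -0² - 0 + 3 = 3, RHS = -0 = 0; 3 ≤ 0 — FAILS

The relation fails at x = 0, so x = 0 is a counterexample.

Answer: No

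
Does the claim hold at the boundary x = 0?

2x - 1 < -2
x = 0: LHS = 2·0 - 1 = -1; -1 < -2 — FAILS

The relation fails at x = 0, so x = 0 is a counterexample.

Answer: No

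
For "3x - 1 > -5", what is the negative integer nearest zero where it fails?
Testing negative integers from -1 downward:
x = -1: LHS = 3·(-1) - 1 = -4; -4 > -5 — holds
x = -2: LHS = 3·(-2) - 1 = -7; -7 > -5 — FAILS  ← closest negative counterexample to 0

Answer: x = -2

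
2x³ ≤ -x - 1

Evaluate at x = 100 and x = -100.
x = 100: LHS = 2·100³ = 2000000, RHS = -100 - 1 = -101; 2000000 ≤ -101 — FAILS
x = -100: LHS = 2·(-100)³ = -2000000, RHS = -(-100) - 1 = 99; -2000000 ≤ 99 — holds

Answer: Partially: fails for x = 100, holds for x = -100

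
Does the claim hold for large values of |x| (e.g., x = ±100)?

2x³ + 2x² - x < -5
x = 100: LHS = 2·100³ + 2·100² - 100 = 2019900; 2019900 < -5 — FAILS
x = -100: LHS = 2·(-100)³ + 2·(-100)² - (-100) = -1979900; -1979900 < -5 — holds

Answer: Partially: fails for x = 100, holds for x = -100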